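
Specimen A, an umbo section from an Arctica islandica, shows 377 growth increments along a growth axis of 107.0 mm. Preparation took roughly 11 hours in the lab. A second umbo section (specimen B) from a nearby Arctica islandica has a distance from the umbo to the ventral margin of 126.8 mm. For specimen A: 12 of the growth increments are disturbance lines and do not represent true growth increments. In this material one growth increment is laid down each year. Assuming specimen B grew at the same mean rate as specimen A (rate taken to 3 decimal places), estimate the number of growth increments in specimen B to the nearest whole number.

433 growth increments

Specimen A: after corrections the count is 377 − 12 = 365 growth increments.
A: Mean rate = 107.0 mm / 365 years ≈ 0.293 mm/yr.
Specimen B: 126.8 mm / 0.293 mm per year = 432.76 years ≈ 433 growth increments.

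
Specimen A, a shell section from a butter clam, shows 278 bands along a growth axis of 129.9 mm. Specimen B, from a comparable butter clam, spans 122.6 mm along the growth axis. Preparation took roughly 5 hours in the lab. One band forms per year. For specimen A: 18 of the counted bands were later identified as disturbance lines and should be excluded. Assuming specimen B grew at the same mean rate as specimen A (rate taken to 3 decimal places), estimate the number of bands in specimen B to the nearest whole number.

245 bands

Specimen A: true band count = 278 − 18 = 260.
A: Mean rate = 129.9 mm / 260 years ≈ 0.500 mm/year.
B spans 122.6 / 0.500 = 245.20 years ≈ 245 bands.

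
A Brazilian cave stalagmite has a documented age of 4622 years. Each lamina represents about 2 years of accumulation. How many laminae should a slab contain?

2311 laminae

One lamina every 2 years means 4622 / 2 = 2311 laminae.
So 2311 laminae should be present.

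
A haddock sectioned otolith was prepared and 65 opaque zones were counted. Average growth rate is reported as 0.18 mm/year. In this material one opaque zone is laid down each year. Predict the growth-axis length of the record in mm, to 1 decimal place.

11.7 mm

The record spans 65 years at 0.18 mm per year.
65 years at 0.18 mm/year gives 0.18 × 65 = 11.7 mm.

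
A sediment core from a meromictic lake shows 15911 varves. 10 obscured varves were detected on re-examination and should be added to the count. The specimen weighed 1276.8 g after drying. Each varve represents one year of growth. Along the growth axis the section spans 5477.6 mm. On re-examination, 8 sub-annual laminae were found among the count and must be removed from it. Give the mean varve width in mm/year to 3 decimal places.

Adjusted count: 15911 − 8 + 10 = 15913 varves.
Extension rate ≈ 5477.6 / 15913 = 0.344 mm/year.

0.344 mm/year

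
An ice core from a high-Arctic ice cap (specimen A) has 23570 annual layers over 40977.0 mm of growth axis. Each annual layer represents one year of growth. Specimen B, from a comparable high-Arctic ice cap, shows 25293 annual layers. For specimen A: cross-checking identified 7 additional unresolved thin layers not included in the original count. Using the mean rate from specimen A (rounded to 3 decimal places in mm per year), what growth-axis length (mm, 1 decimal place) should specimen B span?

43959.2 mm

Specimen A: adjusted count: 23570 + 7 = 23577 annual layers.
A: 40977.0 mm over 23577 years gives 40977.0 / 23577 ≈ 1.738 mm per year.
For B, 1.738 mm/year × 25293 years = 43959.2 mm.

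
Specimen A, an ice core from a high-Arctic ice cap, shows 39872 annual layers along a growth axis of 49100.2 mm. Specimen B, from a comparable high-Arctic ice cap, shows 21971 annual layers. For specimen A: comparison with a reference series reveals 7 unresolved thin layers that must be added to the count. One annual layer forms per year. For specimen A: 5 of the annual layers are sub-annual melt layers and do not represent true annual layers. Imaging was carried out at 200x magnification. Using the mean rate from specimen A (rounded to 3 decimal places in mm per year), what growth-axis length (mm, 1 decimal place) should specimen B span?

27046.3 mm

Specimen A: after corrections the count is 39872 − 5 + 7 = 39874 annual layers.
A: Extension rate ≈ 49100.2 / 39874 = 1.231 mm per year.
For B, 1.231 mm/year × 21971 years = 27046.3 mm.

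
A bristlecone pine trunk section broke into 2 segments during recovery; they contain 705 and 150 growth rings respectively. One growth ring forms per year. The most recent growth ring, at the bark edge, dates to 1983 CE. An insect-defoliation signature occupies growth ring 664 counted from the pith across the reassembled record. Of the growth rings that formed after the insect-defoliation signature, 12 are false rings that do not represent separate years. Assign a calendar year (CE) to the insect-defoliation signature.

1804 CE

Total growth rings = 705 + 150 = 855.
The insect-defoliation signature sits at growth ring 664 from the pith, so 855 − 664 = 191 growth rings formed after it.
Excluding 12 false growth rings: 191 − 12 = 179.
The growth ring at the bark edge is 1983 CE, so the insect-defoliation signature dates to 1983 − 179 = 1804 CE.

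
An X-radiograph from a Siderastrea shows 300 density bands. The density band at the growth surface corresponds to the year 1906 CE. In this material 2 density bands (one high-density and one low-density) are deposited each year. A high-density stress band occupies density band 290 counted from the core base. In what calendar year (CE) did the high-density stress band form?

300 − 290 = 10 density bands lie beyond the high-density stress band toward the growth surface.
With 2 density bands per year, 10 / 2 = 5 years.
Counting back 5 years from 1906 CE places the high-density stress band in 1906 − 5 = 1901 CE.

1901 CE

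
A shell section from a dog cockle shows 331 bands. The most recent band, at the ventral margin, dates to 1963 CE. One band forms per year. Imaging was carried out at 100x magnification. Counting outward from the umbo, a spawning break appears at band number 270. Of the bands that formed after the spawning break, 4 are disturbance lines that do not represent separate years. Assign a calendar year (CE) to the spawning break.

The spawning break sits at band 270 from the umbo, so 331 − 270 = 61 bands formed after it.
61 − 4 false = 57 true bands after the spawning break.
Counting back 57 years from 1963 CE places the spawning break in 1963 − 57 = 1906 CE.

1906 CE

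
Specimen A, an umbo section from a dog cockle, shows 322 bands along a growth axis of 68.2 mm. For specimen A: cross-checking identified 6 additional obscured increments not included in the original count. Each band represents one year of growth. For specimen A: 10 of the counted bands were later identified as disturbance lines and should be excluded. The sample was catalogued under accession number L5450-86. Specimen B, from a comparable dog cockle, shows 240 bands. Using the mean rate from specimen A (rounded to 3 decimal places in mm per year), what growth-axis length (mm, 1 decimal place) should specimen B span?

51.4 mm

Specimen A: adjusted count: 322 − 10 + 6 = 318 bands.
A: 68.2 mm over 318 years gives 68.2 / 318 ≈ 0.214 mm per year.
For B, 0.214 mm/year × 240 years = 51.4 mm.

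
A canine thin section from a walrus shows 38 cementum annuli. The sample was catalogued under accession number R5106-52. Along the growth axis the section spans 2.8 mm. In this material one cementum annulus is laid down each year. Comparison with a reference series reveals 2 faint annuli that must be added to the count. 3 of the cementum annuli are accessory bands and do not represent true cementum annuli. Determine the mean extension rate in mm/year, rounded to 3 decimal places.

0.076 mm/year

Adjusted count: 38 − 3 + 2 = 37 cementum annuli.
Mean rate = 2.8 mm / 37 years ≈ 0.076 mm/year.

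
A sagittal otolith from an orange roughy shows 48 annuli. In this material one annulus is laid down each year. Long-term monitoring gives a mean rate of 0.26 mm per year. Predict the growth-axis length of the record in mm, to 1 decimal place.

The record spans 48 years at 0.26 mm per year.
Predicted length = 0.26 mm/year × 48 years = 12.5 mm.

12.5 mm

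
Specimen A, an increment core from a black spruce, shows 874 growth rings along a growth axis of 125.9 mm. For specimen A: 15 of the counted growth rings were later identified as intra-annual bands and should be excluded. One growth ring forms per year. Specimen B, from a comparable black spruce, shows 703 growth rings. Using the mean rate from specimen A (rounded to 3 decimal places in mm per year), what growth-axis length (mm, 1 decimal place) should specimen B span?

103.3 mm

Specimen A: adjusted count: 874 − 15 = 859 growth rings.
A: Extension rate ≈ 125.9 / 859 = 0.147 mm per year.
Length of B = 0.147 × 703 = 103.3 mm.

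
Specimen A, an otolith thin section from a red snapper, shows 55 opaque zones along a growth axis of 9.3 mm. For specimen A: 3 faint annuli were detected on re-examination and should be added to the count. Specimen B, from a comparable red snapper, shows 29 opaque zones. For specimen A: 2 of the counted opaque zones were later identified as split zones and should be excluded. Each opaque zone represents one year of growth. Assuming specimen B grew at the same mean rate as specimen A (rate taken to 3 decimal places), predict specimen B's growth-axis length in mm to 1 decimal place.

Specimen A: correcting the raw count gives 55 − 2 + 3 = 56 true opaque zones.
A: Extension rate ≈ 9.3 / 56 = 0.166 mm/yr.
B's length ≈ 0.166 × 29 = 4.8 mm.

4.8 mm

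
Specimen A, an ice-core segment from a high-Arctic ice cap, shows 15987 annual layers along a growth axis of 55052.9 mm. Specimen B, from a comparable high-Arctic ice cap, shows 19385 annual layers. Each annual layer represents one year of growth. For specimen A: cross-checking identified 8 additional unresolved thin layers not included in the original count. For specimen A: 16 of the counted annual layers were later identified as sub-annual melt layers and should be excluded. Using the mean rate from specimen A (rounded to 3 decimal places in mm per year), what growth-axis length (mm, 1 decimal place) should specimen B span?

Specimen A: correcting the raw count gives 15987 − 16 + 8 = 15979 true annual layers.
A: Extension rate ≈ 55052.9 / 15979 = 3.445 mm/yr.
Length of B = 3.445 × 19385 = 66781.3 mm.

66781.3 mm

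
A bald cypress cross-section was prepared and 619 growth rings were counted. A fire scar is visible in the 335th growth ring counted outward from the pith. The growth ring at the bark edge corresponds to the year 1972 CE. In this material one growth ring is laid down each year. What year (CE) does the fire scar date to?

619 − 335 = 284 growth rings lie beyond the fire scar toward the bark edge.
1972 − 284 = 1688 CE.

1688 CE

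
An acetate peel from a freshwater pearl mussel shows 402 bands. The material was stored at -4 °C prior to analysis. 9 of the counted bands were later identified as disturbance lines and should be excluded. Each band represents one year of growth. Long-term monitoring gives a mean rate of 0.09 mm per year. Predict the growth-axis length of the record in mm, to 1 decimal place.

35.4 mm

Correcting the raw count gives 402 − 9 = 393 true bands.
Length ≈ 0.09 × 393 = 35.4 mm.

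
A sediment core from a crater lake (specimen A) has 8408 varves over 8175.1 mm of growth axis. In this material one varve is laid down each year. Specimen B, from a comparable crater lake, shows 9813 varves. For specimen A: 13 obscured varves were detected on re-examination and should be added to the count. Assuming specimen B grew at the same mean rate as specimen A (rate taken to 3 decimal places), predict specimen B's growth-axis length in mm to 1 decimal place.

Specimen A: correcting the raw count gives 8408 + 13 = 8421 true varves.
A: Mean rate = 8175.1 mm / 8421 years ≈ 0.971 mm/year.
Length of B = 0.971 × 9813 = 9528.4 mm.

9528.4 mm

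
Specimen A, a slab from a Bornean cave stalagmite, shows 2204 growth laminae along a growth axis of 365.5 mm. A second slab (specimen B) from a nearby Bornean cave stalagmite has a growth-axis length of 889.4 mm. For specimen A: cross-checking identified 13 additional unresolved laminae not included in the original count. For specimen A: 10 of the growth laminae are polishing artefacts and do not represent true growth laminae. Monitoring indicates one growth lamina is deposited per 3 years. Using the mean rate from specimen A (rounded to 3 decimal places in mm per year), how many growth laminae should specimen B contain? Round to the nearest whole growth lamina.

5390 growth laminae

Specimen A: after corrections the count is 2204 − 10 + 13 = 2207 growth laminae.
Specimen A: 2207 growth laminae at 3 years each span 2207 × 3 = 6621 years.
A: 365.5 mm over 6621 years gives 365.5 / 6621 ≈ 0.055 mm per year.
For B, 889.4 / 0.055 = 16170.91 years; at 3 years per growth lamina that is 16170.91 / 3 ≈ 5390 growth laminae.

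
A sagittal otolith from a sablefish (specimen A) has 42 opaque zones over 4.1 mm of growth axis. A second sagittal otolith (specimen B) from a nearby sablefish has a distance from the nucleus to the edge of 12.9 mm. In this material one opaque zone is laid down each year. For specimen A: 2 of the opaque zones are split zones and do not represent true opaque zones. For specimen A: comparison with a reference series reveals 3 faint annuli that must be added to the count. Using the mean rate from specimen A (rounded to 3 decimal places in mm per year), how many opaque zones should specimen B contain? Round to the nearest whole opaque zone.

136 opaque zones

Specimen A: after corrections the count is 42 − 2 + 3 = 43 opaque zones.
A: 4.1 mm over 43 years gives 4.1 / 43 ≈ 0.095 mm/year.
For B, 12.9 / 0.095 = 135.79 years ≈ 136 opaque zones.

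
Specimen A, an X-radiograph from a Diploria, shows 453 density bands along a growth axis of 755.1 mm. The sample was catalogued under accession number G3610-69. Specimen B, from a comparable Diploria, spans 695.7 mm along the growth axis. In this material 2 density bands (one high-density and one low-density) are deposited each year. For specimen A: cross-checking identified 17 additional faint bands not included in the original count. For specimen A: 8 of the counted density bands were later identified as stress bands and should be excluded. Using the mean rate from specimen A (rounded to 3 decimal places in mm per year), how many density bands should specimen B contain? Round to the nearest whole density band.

Specimen A: after corrections the count is 453 − 8 + 17 = 462 density bands.
Specimen A: with 2 density bands per year, 462 / 2 = 231 years.
A: 755.1 mm over 231 years gives 755.1 / 231 ≈ 3.269 mm per year.
B spans 695.7 / 3.269 = 212.82 years; at 2 density bands per year that is 212.82 × 2 ≈ 426 density bands.

426 density bands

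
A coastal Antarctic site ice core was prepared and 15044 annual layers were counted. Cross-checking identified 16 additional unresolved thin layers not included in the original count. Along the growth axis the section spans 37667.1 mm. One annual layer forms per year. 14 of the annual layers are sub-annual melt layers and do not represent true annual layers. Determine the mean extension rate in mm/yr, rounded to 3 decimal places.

True annual layer count = 15044 − 14 + 16 = 15046.
Extension rate ≈ 37667.1 / 15046 = 2.503 mm/yr.

2.503 mm/yr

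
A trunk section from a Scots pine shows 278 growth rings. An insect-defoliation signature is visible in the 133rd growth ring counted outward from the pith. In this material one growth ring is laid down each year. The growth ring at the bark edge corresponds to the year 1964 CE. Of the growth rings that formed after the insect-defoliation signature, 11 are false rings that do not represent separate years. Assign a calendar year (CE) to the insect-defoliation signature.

1830 CE

Between growth ring 133 and the bark edge there are 278 − 133 = 145 growth rings.
Excluding 11 false growth rings: 145 − 11 = 134.
Counting back 134 years from 1964 CE places the insect-defoliation signature in 1964 − 134 = 1830 CE.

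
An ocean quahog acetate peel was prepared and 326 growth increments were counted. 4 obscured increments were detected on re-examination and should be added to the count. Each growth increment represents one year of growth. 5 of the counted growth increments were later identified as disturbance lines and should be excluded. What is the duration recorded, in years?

After corrections the count is 326 − 5 + 4 = 325 growth increments.
With a one-to-one growth increment periodicity this is 325 years.

325 years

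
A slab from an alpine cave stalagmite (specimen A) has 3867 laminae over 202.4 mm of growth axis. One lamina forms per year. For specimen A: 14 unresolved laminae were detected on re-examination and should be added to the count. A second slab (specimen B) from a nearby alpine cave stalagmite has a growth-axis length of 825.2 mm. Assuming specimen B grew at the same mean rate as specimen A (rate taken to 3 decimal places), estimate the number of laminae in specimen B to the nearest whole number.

15869 laminae

Specimen A: after corrections the count is 3867 + 14 = 3881 laminae.
A: Mean rate = 202.4 mm / 3881 years ≈ 0.052 mm/year.
For B, 825.2 / 0.052 = 15869.23 years ≈ 15869 laminae.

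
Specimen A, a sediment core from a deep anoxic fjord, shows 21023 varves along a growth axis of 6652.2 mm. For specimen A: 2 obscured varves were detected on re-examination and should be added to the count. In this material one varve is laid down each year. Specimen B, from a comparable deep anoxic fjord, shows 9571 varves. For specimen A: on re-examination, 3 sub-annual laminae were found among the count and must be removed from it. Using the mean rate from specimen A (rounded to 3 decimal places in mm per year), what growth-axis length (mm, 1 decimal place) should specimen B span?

Specimen A: true varve count = 21023 − 3 + 2 = 21022.
A: Mean rate = 6652.2 mm / 21022 years ≈ 0.316 mm/year.
Length of B = 0.316 × 9571 = 3024.4 mm.

3024.4 mm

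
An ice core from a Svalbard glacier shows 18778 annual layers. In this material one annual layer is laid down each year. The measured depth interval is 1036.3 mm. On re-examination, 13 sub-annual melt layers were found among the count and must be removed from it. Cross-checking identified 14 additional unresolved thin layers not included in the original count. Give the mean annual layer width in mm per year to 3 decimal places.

Correcting the raw count gives 18778 − 13 + 14 = 18779 true annual layers.
Extension rate ≈ 1036.3 / 18779 = 0.055 mm per year.

0.055 mm per year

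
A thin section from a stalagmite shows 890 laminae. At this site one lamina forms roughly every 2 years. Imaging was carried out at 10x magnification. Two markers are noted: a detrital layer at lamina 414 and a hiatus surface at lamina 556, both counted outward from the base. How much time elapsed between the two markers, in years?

556 − 414 = 142 laminae lie between the two events.
At 2 years per lamina, 142 × 2 = 284 years.

284 years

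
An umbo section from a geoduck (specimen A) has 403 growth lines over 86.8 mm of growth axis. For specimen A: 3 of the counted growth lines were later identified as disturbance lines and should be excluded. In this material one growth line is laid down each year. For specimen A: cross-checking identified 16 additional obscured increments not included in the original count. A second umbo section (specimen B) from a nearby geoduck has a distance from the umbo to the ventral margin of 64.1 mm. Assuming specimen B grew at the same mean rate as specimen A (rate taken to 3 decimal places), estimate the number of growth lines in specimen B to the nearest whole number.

307 growth lines

Specimen A: after corrections the count is 403 − 3 + 16 = 416 growth lines.
A: 86.8 mm over 416 years gives 86.8 / 416 ≈ 0.209 mm/yr.
Specimen B: 64.1 mm / 0.209 mm per year = 306.70 years ≈ 307 growth lines.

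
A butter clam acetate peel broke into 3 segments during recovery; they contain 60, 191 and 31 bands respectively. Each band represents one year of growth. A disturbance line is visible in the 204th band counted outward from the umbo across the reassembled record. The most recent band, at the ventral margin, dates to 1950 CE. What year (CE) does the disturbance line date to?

Total bands = 60 + 191 + 31 = 282.
Between band 204 and the ventral margin there are 282 − 204 = 78 bands.
The band at the ventral margin is 1950 CE, so the disturbance line dates to 1950 − 78 = 1872 CE.

1872 CE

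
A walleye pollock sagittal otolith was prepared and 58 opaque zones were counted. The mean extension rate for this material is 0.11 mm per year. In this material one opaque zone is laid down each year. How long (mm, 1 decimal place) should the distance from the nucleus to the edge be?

The record spans 58 years at 0.11 mm per year.
Predicted length = 0.11 mm/year × 58 years = 6.4 mm.

6.4 mm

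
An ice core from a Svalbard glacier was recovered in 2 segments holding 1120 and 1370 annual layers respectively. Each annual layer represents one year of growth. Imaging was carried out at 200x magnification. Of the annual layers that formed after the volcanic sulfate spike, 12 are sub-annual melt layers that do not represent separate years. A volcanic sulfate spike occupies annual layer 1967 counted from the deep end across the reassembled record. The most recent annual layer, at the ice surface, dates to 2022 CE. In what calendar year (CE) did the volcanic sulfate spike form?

Total annual layers = 1120 + 1370 = 2490.
The volcanic sulfate spike sits at annual layer 1967 from the deep end, so 2490 − 1967 = 523 annual layers formed after it.
Excluding 12 false annual layers: 523 − 12 = 511.
Counting back 511 years from 2022 CE places the volcanic sulfate spike in 2022 − 511 = 1511 CE.

1511 CE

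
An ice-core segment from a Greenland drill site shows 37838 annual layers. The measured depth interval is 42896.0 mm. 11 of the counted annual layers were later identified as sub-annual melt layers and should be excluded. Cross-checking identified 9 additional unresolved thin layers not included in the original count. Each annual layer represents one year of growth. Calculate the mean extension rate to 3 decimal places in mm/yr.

1.134 mm/yr

True annual layer count = 37838 − 11 + 9 = 37836.
42896.0 mm over 37836 years gives 42896.0 / 37836 ≈ 1.134 mm/yr.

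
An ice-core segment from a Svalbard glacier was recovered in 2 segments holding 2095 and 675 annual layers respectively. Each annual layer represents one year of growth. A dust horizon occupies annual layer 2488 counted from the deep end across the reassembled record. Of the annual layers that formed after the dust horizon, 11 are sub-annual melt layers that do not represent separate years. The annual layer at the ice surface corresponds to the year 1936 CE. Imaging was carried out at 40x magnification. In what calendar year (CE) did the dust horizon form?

Total annual layers = 2095 + 675 = 2770.
The dust horizon sits at annual layer 2488 from the deep end, so 2770 − 2488 = 282 annual layers formed after it.
Excluding 11 false annual layers: 282 − 11 = 271.
1936 − 271 = 1665 CE.

1665 CE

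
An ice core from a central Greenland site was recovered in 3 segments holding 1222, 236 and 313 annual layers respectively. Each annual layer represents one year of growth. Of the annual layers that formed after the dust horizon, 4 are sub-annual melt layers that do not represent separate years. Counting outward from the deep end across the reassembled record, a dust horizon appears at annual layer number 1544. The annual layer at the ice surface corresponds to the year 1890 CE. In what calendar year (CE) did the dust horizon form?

1667 CE

Total annual layers = 1222 + 236 + 313 = 1771.
1771 − 1544 = 227 annual layers lie beyond the dust horizon toward the ice surface.
Excluding 4 false annual layers: 227 − 4 = 223.
Counting back 223 years from 1890 CE places the dust horizon in 1890 − 223 = 1667 CE.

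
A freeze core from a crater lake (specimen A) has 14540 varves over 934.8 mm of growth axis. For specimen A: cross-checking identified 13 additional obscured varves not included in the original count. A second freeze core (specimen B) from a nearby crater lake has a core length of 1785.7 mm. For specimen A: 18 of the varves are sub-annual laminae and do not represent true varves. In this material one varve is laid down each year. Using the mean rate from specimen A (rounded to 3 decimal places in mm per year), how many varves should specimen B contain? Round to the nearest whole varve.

27902 varves

Specimen A: after corrections the count is 14540 − 18 + 13 = 14535 varves.
A: Extension rate ≈ 934.8 / 14535 = 0.064 mm/yr.
For B, 1785.7 / 0.064 = 27901.56 years ≈ 27902 varves.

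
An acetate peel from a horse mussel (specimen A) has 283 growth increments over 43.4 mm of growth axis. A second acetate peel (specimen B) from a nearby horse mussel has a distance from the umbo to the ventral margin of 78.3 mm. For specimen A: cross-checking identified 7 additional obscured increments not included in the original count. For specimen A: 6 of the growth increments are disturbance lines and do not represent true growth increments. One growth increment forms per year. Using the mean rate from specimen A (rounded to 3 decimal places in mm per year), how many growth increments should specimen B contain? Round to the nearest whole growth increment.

Specimen A: adjusted count: 283 − 6 + 7 = 284 growth increments.
A: Extension rate ≈ 43.4 / 284 = 0.153 mm/yr.
B spans 78.3 / 0.153 = 511.76 years ≈ 512 growth increments.

512 growth increments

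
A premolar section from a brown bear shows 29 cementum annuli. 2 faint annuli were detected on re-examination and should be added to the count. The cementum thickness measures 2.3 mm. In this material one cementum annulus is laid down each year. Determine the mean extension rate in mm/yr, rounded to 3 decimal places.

0.074 mm/yr

After corrections the count is 29 + 2 = 31 cementum annuli.
2.3 mm over 31 years gives 2.3 / 31 ≈ 0.074 mm/yr.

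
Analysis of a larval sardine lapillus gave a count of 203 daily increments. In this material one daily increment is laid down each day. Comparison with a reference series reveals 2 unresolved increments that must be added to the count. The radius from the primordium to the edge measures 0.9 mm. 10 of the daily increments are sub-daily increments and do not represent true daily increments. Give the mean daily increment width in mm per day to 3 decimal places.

True daily increment count = 203 − 10 + 2 = 195.
0.9 mm over 195 days gives 0.9 / 195 ≈ 0.005 mm per day.

0.005 mm per day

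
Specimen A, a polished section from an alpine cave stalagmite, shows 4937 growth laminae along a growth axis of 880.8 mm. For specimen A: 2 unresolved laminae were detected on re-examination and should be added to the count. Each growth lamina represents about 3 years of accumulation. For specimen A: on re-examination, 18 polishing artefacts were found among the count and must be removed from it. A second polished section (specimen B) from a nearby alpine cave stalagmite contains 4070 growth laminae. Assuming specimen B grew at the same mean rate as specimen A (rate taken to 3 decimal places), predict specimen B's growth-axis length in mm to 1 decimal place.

732.6 mm

Specimen A: after corrections the count is 4937 − 18 + 2 = 4921 growth laminae.
Specimen A: at 3 years per growth lamina, 4921 × 3 = 14763 years.
A: Mean rate = 880.8 mm / 14763 years ≈ 0.060 mm/year.
Specimen B: multiplying by 3 years per growth lamina: 4070 × 3 = 12210 years. Length of B = 0.060 × 12210 = 732.6 mm.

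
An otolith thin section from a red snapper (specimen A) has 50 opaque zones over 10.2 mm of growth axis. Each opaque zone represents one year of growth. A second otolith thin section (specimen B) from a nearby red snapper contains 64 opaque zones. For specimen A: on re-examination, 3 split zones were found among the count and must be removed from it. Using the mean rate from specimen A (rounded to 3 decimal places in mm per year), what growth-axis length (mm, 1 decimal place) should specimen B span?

13.9 mm

Specimen A: after corrections the count is 50 − 3 = 47 opaque zones.
A: 10.2 mm over 47 years gives 10.2 / 47 ≈ 0.217 mm/yr.
Length of B = 0.217 × 64 = 13.9 mm.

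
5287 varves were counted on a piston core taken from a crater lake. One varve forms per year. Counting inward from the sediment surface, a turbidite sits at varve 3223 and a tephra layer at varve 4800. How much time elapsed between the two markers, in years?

1577 years

The two markers are separated by 4800 − 3223 = 1577 varves.
One varve per year makes the interval 1577 years.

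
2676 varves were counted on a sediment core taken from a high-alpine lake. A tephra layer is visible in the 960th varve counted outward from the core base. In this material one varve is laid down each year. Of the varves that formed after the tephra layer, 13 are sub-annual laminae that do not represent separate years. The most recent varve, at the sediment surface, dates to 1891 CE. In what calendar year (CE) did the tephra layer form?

188 CE

The tephra layer sits at varve 960 from the core base, so 2676 − 960 = 1716 varves formed after it.
1716 − 13 false = 1703 true varves after the tephra layer.
Counting back 1703 years from 1891 CE places the tephra layer in 1891 − 1703 = 188 CE.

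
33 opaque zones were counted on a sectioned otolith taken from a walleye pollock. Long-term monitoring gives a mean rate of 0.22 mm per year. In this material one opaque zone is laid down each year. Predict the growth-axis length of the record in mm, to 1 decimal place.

The record spans 33 years at 0.22 mm per year.
33 years at 0.22 mm/year gives 0.22 × 33 = 7.3 mm.

7.3 mm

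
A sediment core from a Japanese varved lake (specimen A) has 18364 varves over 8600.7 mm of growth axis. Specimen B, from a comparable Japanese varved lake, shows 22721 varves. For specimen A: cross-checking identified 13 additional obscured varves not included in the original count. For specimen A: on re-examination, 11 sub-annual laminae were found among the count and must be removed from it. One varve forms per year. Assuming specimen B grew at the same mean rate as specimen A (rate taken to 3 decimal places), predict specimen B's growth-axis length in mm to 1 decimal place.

10633.4 mm

Specimen A: true varve count = 18364 − 11 + 13 = 18366.
A: Mean rate = 8600.7 mm / 18366 years ≈ 0.468 mm/year.
B's length ≈ 0.468 × 22721 = 10633.4 mm.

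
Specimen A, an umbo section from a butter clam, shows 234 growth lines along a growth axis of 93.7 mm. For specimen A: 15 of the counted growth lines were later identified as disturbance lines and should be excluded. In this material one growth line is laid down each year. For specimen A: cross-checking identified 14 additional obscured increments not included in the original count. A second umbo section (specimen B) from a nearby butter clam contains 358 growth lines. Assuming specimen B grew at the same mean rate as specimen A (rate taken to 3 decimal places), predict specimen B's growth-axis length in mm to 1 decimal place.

Specimen A: after corrections the count is 234 − 15 + 14 = 233 growth lines.
A: Extension rate ≈ 93.7 / 233 = 0.402 mm/year.
Length of B = 0.402 × 358 = 143.9 mm.

143.9 mm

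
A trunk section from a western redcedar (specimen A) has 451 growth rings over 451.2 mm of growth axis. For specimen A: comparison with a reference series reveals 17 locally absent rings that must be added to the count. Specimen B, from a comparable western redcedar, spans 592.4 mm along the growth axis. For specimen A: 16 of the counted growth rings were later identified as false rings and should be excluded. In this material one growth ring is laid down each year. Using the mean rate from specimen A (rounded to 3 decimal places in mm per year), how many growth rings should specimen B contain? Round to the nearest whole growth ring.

594 growth rings

Specimen A: after corrections the count is 451 − 16 + 17 = 452 growth rings.
A: Mean rate = 451.2 mm / 452 years ≈ 0.998 mm/year.
B spans 592.4 / 0.998 = 593.59 years ≈ 594 growth rings.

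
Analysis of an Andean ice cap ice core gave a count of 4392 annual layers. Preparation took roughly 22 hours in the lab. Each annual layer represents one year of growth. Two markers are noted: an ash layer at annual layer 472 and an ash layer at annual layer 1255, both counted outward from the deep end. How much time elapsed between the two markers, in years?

783 yr

Separation: 1255 − 472 = 783 annual layers.
At one annual layer per year, 783 years elapsed between them.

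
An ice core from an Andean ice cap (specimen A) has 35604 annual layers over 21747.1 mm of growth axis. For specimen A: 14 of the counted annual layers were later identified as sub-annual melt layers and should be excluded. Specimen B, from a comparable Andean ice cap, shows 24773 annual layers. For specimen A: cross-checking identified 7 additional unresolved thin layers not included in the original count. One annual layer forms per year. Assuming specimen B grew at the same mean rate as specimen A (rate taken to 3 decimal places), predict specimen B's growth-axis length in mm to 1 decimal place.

Specimen A: after corrections the count is 35604 − 14 + 7 = 35597 annual layers.
A: Extension rate ≈ 21747.1 / 35597 = 0.611 mm/year.
For B, 0.611 mm/year × 24773 years = 15136.3 mm.

15136.3 mm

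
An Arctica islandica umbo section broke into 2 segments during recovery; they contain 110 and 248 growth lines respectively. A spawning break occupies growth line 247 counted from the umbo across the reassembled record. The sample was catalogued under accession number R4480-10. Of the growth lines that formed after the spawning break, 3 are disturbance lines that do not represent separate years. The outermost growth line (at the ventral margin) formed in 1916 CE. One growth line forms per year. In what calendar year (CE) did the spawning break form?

1808 CE

Total growth lines = 110 + 248 = 358.
The spawning break sits at growth line 247 from the umbo, so 358 − 247 = 111 growth lines formed after it.
Excluding 3 false growth lines: 111 − 3 = 108.
The growth line at the ventral margin is 1916 CE, so the spawning break dates to 1916 − 108 = 1808 CE.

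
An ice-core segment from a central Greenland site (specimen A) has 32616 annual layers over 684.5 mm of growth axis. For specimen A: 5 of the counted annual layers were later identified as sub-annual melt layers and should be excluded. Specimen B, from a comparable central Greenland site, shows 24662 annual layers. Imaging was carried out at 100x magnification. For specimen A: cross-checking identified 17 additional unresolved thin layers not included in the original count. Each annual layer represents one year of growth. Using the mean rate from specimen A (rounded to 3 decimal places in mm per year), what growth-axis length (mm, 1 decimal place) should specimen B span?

Specimen A: after corrections the count is 32616 − 5 + 17 = 32628 annual layers.
A: Extension rate ≈ 684.5 / 32628 = 0.021 mm/year.
B's length ≈ 0.021 × 24662 = 517.9 mm.

517.9 mm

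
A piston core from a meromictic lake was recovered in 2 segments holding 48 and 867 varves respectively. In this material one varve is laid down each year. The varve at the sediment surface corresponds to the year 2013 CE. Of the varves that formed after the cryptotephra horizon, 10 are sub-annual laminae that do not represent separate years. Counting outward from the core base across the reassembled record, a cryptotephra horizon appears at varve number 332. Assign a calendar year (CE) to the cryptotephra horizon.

Total varves = 48 + 867 = 915.
The cryptotephra horizon sits at varve 332 from the core base, so 915 − 332 = 583 varves formed after it.
583 − 10 false = 573 true varves after the cryptotephra horizon.
Counting back 573 years from 2013 CE places the cryptotephra horizon in 2013 − 573 = 1440 CE.

1440 CE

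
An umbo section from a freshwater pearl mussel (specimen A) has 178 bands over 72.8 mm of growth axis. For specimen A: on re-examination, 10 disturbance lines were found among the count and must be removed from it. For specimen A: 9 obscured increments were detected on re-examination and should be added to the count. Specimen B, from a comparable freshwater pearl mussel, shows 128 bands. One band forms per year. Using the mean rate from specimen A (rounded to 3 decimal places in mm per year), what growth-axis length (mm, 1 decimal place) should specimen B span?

Specimen A: true band count = 178 − 10 + 9 = 177.
A: 72.8 mm over 177 years gives 72.8 / 177 ≈ 0.411 mm/year.
Length of B = 0.411 × 128 = 52.6 mm.

52.6 mm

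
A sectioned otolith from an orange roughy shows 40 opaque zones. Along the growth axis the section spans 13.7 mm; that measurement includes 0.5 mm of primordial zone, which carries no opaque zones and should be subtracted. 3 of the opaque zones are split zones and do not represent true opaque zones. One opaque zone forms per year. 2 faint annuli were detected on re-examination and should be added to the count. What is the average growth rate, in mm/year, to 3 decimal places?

0.338 mm/year

Adjusted count: 40 − 3 + 2 = 39 opaque zones.
Net length = 13.7 − 0.5 = 13.2 mm.
Extension rate ≈ 13.2 / 39 = 0.338 mm/year.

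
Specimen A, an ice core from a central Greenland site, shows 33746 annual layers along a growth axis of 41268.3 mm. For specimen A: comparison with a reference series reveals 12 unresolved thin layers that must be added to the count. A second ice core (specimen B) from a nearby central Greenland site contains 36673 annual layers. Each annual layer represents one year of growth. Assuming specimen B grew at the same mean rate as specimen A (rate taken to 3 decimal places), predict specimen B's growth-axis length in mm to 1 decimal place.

Specimen A: after corrections the count is 33746 + 12 = 33758 annual layers.
A: 41268.3 mm over 33758 years gives 41268.3 / 33758 ≈ 1.222 mm/year.
For B, 1.222 mm/year × 36673 years = 44814.4 mm.

44814.4 mm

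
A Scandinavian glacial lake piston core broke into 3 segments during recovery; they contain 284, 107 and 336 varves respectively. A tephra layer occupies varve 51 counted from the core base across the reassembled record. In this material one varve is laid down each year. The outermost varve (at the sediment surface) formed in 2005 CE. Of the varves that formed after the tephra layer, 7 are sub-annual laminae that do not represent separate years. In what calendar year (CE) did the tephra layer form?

Total varves = 284 + 107 + 336 = 727.
Between varve 51 and the sediment surface there are 727 − 51 = 676 varves.
Excluding 7 false varves: 676 − 7 = 669.
2005 − 669 = 1336 CE.

1336 CE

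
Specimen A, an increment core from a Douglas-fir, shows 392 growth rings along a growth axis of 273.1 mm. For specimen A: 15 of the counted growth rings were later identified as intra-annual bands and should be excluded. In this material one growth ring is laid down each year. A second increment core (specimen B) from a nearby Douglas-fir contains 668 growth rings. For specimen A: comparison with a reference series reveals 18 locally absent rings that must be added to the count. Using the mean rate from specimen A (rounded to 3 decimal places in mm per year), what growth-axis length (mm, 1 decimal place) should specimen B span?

Specimen A: adjusted count: 392 − 15 + 18 = 395 growth rings.
A: 273.1 mm over 395 years gives 273.1 / 395 ≈ 0.691 mm/yr.
For B, 0.691 mm/year × 668 years = 461.6 mm.

461.6 mm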